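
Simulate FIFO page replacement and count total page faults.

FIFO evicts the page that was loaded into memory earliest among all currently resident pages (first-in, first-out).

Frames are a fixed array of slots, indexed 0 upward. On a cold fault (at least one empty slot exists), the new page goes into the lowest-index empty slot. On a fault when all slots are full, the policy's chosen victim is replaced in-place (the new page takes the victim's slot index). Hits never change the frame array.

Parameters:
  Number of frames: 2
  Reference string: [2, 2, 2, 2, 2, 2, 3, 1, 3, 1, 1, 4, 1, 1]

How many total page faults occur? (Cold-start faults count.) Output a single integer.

Answer: 4

Derivation:
Step 0: ref 2 → FAULT, frames=[2,-]
Step 1: ref 2 → HIT, frames=[2,-]
Step 2: ref 2 → HIT, frames=[2,-]
Step 3: ref 2 → HIT, frames=[2,-]
Step 4: ref 2 → HIT, frames=[2,-]
Step 5: ref 2 → HIT, frames=[2,-]
Step 6: ref 3 → FAULT, frames=[2,3]
Step 7: ref 1 → FAULT (evict 2), frames=[1,3]
Step 8: ref 3 → HIT, frames=[1,3]
Step 9: ref 1 → HIT, frames=[1,3]
Step 10: ref 1 → HIT, frames=[1,3]
Step 11: ref 4 → FAULT (evict 3), frames=[1,4]
Step 12: ref 1 → HIT, frames=[1,4]
Step 13: ref 1 → HIT, frames=[1,4]
Total faults: 4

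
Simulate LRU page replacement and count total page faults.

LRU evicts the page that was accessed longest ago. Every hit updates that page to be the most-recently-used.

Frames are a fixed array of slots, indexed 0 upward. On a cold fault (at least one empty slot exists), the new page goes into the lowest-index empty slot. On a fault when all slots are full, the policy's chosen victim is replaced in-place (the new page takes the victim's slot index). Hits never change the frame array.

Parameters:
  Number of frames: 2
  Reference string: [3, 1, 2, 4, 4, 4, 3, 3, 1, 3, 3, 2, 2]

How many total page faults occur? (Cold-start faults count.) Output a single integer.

Step 0: ref 3 → FAULT, frames=[3,-]
Step 1: ref 1 → FAULT, frames=[3,1]
Step 2: ref 2 → FAULT (evict 3), frames=[2,1]
Step 3: ref 4 → FAULT (evict 1), frames=[2,4]
Step 4: ref 4 → HIT, frames=[2,4]
Step 5: ref 4 → HIT, frames=[2,4]
Step 6: ref 3 → FAULT (evict 2), frames=[3,4]
Step 7: ref 3 → HIT, frames=[3,4]
Step 8: ref 1 → FAULT (evict 4), frames=[3,1]
Step 9: ref 3 → HIT, frames=[3,1]
Step 10: ref 3 → HIT, frames=[3,1]
Step 11: ref 2 → FAULT (evict 1), frames=[3,2]
Step 12: ref 2 → HIT, frames=[3,2]
Total faults: 7

Answer: 7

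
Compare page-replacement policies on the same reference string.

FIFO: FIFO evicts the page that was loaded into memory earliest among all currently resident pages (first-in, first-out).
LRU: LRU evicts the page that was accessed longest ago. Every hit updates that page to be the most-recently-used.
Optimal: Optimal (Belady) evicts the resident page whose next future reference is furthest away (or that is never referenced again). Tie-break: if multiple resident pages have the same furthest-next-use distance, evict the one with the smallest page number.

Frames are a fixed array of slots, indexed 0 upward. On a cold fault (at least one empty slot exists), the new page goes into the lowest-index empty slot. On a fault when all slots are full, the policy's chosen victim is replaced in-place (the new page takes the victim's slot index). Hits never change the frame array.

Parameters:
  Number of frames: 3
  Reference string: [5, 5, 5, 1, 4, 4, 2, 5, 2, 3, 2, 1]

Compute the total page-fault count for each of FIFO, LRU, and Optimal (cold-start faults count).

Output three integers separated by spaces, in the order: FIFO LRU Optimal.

Answer: 7 7 5

Derivation:
--- FIFO ---
  step 0: ref 5 -> FAULT, frames=[5,-,-] (faults so far: 1)
  step 1: ref 5 -> HIT, frames=[5,-,-] (faults so far: 1)
  step 2: ref 5 -> HIT, frames=[5,-,-] (faults so far: 1)
  step 3: ref 1 -> FAULT, frames=[5,1,-] (faults so far: 2)
  step 4: ref 4 -> FAULT, frames=[5,1,4] (faults so far: 3)
  step 5: ref 4 -> HIT, frames=[5,1,4] (faults so far: 3)
  step 6: ref 2 -> FAULT, evict 5, frames=[2,1,4] (faults so far: 4)
  step 7: ref 5 -> FAULT, evict 1, frames=[2,5,4] (faults so far: 5)
  step 8: ref 2 -> HIT, frames=[2,5,4] (faults so far: 5)
  step 9: ref 3 -> FAULT, evict 4, frames=[2,5,3] (faults so far: 6)
  step 10: ref 2 -> HIT, frames=[2,5,3] (faults so far: 6)
  step 11: ref 1 -> FAULT, evict 2, frames=[1,5,3] (faults so far: 7)
  FIFO total faults: 7
--- LRU ---
  step 0: ref 5 -> FAULT, frames=[5,-,-] (faults so far: 1)
  step 1: ref 5 -> HIT, frames=[5,-,-] (faults so far: 1)
  step 2: ref 5 -> HIT, frames=[5,-,-] (faults so far: 1)
  step 3: ref 1 -> FAULT, frames=[5,1,-] (faults so far: 2)
  step 4: ref 4 -> FAULT, frames=[5,1,4] (faults so far: 3)
  step 5: ref 4 -> HIT, frames=[5,1,4] (faults so far: 3)
  step 6: ref 2 -> FAULT, evict 5, frames=[2,1,4] (faults so far: 4)
  step 7: ref 5 -> FAULT, evict 1, frames=[2,5,4] (faults so far: 5)
  step 8: ref 2 -> HIT, frames=[2,5,4] (faults so far: 5)
  step 9: ref 3 -> FAULT, evict 4, frames=[2,5,3] (faults so far: 6)
  step 10: ref 2 -> HIT, frames=[2,5,3] (faults so far: 6)
  step 11: ref 1 -> FAULT, evict 5, frames=[2,1,3] (faults so far: 7)
  LRU total faults: 7
--- Optimal ---
  step 0: ref 5 -> FAULT, frames=[5,-,-] (faults so far: 1)
  step 1: ref 5 -> HIT, frames=[5,-,-] (faults so far: 1)
  step 2: ref 5 -> HIT, frames=[5,-,-] (faults so far: 1)
  step 3: ref 1 -> FAULT, frames=[5,1,-] (faults so far: 2)
  step 4: ref 4 -> FAULT, frames=[5,1,4] (faults so far: 3)
  step 5: ref 4 -> HIT, frames=[5,1,4] (faults so far: 3)
  step 6: ref 2 -> FAULT, evict 4, frames=[5,1,2] (faults so far: 4)
  step 7: ref 5 -> HIT, frames=[5,1,2] (faults so far: 4)
  step 8: ref 2 -> HIT, frames=[5,1,2] (faults so far: 4)
  step 9: ref 3 -> FAULT, evict 5, frames=[3,1,2] (faults so far: 5)
  step 10: ref 2 -> HIT, frames=[3,1,2] (faults so far: 5)
  step 11: ref 1 -> HIT, frames=[3,1,2] (faults so far: 5)
  Optimal total faults: 5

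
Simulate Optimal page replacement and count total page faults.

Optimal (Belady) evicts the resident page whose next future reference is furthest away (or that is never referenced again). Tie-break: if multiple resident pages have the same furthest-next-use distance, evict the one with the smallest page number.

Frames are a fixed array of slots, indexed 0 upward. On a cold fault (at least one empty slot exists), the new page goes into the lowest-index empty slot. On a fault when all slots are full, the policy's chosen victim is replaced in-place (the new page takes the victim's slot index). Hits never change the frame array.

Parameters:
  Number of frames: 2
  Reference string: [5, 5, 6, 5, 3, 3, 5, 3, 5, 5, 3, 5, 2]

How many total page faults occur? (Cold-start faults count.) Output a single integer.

Step 0: ref 5 → FAULT, frames=[5,-]
Step 1: ref 5 → HIT, frames=[5,-]
Step 2: ref 6 → FAULT, frames=[5,6]
Step 3: ref 5 → HIT, frames=[5,6]
Step 4: ref 3 → FAULT (evict 6), frames=[5,3]
Step 5: ref 3 → HIT, frames=[5,3]
Step 6: ref 5 → HIT, frames=[5,3]
Step 7: ref 3 → HIT, frames=[5,3]
Step 8: ref 5 → HIT, frames=[5,3]
Step 9: ref 5 → HIT, frames=[5,3]
Step 10: ref 3 → HIT, frames=[5,3]
Step 11: ref 5 → HIT, frames=[5,3]
Step 12: ref 2 → FAULT (evict 3), frames=[5,2]
Total faults: 4

Answer: 4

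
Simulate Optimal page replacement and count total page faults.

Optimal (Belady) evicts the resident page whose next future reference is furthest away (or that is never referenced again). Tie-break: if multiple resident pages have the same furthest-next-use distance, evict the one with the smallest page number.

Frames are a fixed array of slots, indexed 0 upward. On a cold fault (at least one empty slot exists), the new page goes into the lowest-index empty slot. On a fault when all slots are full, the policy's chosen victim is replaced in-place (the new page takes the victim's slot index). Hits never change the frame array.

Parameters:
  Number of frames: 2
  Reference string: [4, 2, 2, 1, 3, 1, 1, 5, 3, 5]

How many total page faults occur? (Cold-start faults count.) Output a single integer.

Answer: 5

Derivation:
Step 0: ref 4 → FAULT, frames=[4,-]
Step 1: ref 2 → FAULT, frames=[4,2]
Step 2: ref 2 → HIT, frames=[4,2]
Step 3: ref 1 → FAULT (evict 2), frames=[4,1]
Step 4: ref 3 → FAULT (evict 4), frames=[3,1]
Step 5: ref 1 → HIT, frames=[3,1]
Step 6: ref 1 → HIT, frames=[3,1]
Step 7: ref 5 → FAULT (evict 1), frames=[3,5]
Step 8: ref 3 → HIT, frames=[3,5]
Step 9: ref 5 → HIT, frames=[3,5]
Total faults: 5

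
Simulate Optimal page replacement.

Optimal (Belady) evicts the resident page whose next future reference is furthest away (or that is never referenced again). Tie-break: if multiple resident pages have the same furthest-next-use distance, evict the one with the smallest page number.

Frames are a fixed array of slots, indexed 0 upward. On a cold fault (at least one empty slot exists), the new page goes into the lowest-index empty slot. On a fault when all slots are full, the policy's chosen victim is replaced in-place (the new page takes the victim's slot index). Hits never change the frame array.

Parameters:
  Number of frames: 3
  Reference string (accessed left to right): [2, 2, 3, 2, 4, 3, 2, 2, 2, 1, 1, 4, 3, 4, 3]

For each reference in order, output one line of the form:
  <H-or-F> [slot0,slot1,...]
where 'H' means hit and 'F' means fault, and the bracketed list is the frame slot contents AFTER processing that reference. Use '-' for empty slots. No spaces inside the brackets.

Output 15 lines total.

F [2,-,-]
H [2,-,-]
F [2,3,-]
H [2,3,-]
F [2,3,4]
H [2,3,4]
H [2,3,4]
H [2,3,4]
H [2,3,4]
F [1,3,4]
H [1,3,4]
H [1,3,4]
H [1,3,4]
H [1,3,4]
H [1,3,4]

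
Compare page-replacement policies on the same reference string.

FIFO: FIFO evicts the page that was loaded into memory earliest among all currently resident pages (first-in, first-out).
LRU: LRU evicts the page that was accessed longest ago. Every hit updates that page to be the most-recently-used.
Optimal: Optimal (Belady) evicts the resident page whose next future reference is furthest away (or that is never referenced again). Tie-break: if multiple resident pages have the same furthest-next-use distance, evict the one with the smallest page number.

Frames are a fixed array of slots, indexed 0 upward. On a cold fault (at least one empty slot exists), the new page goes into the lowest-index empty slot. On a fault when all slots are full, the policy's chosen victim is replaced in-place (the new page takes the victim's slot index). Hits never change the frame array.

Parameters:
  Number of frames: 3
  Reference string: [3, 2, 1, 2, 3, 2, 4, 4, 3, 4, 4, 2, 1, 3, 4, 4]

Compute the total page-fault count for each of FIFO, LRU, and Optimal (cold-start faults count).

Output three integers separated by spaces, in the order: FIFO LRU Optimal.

Answer: 8 7 5

Derivation:
--- FIFO ---
  step 0: ref 3 -> FAULT, frames=[3,-,-] (faults so far: 1)
  step 1: ref 2 -> FAULT, frames=[3,2,-] (faults so far: 2)
  step 2: ref 1 -> FAULT, frames=[3,2,1] (faults so far: 3)
  step 3: ref 2 -> HIT, frames=[3,2,1] (faults so far: 3)
  step 4: ref 3 -> HIT, frames=[3,2,1] (faults so far: 3)
  step 5: ref 2 -> HIT, frames=[3,2,1] (faults so far: 3)
  step 6: ref 4 -> FAULT, evict 3, frames=[4,2,1] (faults so far: 4)
  step 7: ref 4 -> HIT, frames=[4,2,1] (faults so far: 4)
  step 8: ref 3 -> FAULT, evict 2, frames=[4,3,1] (faults so far: 5)
  step 9: ref 4 -> HIT, frames=[4,3,1] (faults so far: 5)
  step 10: ref 4 -> HIT, frames=[4,3,1] (faults so far: 5)
  step 11: ref 2 -> FAULT, evict 1, frames=[4,3,2] (faults so far: 6)
  step 12: ref 1 -> FAULT, evict 4, frames=[1,3,2] (faults so far: 7)
  step 13: ref 3 -> HIT, frames=[1,3,2] (faults so far: 7)
  step 14: ref 4 -> FAULT, evict 3, frames=[1,4,2] (faults so far: 8)
  step 15: ref 4 -> HIT, frames=[1,4,2] (faults so far: 8)
  FIFO total faults: 8
--- LRU ---
  step 0: ref 3 -> FAULT, frames=[3,-,-] (faults so far: 1)
  step 1: ref 2 -> FAULT, frames=[3,2,-] (faults so far: 2)
  step 2: ref 1 -> FAULT, frames=[3,2,1] (faults so far: 3)
  step 3: ref 2 -> HIT, frames=[3,2,1] (faults so far: 3)
  step 4: ref 3 -> HIT, frames=[3,2,1] (faults so far: 3)
  step 5: ref 2 -> HIT, frames=[3,2,1] (faults so far: 3)
  step 6: ref 4 -> FAULT, evict 1, frames=[3,2,4] (faults so far: 4)
  step 7: ref 4 -> HIT, frames=[3,2,4] (faults so far: 4)
  step 8: ref 3 -> HIT, frames=[3,2,4] (faults so far: 4)
  step 9: ref 4 -> HIT, frames=[3,2,4] (faults so far: 4)
  step 10: ref 4 -> HIT, frames=[3,2,4] (faults so far: 4)
  step 11: ref 2 -> HIT, frames=[3,2,4] (faults so far: 4)
  step 12: ref 1 -> FAULT, evict 3, frames=[1,2,4] (faults so far: 5)
  step 13: ref 3 -> FAULT, evict 4, frames=[1,2,3] (faults so far: 6)
  step 14: ref 4 -> FAULT, evict 2, frames=[1,4,3] (faults so far: 7)
  step 15: ref 4 -> HIT, frames=[1,4,3] (faults so far: 7)
  LRU total faults: 7
--- Optimal ---
  step 0: ref 3 -> FAULT, frames=[3,-,-] (faults so far: 1)
  step 1: ref 2 -> FAULT, frames=[3,2,-] (faults so far: 2)
  step 2: ref 1 -> FAULT, frames=[3,2,1] (faults so far: 3)
  step 3: ref 2 -> HIT, frames=[3,2,1] (faults so far: 3)
  step 4: ref 3 -> HIT, frames=[3,2,1] (faults so far: 3)
  step 5: ref 2 -> HIT, frames=[3,2,1] (faults so far: 3)
  step 6: ref 4 -> FAULT, evict 1, frames=[3,2,4] (faults so far: 4)
  step 7: ref 4 -> HIT, frames=[3,2,4] (faults so far: 4)
  step 8: ref 3 -> HIT, frames=[3,2,4] (faults so far: 4)
  step 9: ref 4 -> HIT, frames=[3,2,4] (faults so far: 4)
  step 10: ref 4 -> HIT, frames=[3,2,4] (faults so far: 4)
  step 11: ref 2 -> HIT, frames=[3,2,4] (faults so far: 4)
  step 12: ref 1 -> FAULT, evict 2, frames=[3,1,4] (faults so far: 5)
  step 13: ref 3 -> HIT, frames=[3,1,4] (faults so far: 5)
  step 14: ref 4 -> HIT, frames=[3,1,4] (faults so far: 5)
  step 15: ref 4 -> HIT, frames=[3,1,4] (faults so far: 5)
  Optimal total faults: 5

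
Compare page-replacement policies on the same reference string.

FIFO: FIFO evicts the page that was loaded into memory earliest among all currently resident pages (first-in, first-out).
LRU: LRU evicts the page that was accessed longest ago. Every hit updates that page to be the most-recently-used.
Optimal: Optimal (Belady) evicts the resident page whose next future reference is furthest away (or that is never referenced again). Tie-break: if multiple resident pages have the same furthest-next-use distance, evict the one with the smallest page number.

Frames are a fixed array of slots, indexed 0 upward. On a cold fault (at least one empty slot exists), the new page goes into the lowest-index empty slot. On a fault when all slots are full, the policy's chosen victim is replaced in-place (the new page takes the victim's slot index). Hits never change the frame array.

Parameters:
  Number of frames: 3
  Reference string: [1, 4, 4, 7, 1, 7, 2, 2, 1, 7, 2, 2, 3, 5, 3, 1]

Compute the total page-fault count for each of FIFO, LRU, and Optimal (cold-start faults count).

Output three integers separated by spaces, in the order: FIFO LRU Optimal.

Answer: 7 7 6

Derivation:
--- FIFO ---
  step 0: ref 1 -> FAULT, frames=[1,-,-] (faults so far: 1)
  step 1: ref 4 -> FAULT, frames=[1,4,-] (faults so far: 2)
  step 2: ref 4 -> HIT, frames=[1,4,-] (faults so far: 2)
  step 3: ref 7 -> FAULT, frames=[1,4,7] (faults so far: 3)
  step 4: ref 1 -> HIT, frames=[1,4,7] (faults so far: 3)
  step 5: ref 7 -> HIT, frames=[1,4,7] (faults so far: 3)
  step 6: ref 2 -> FAULT, evict 1, frames=[2,4,7] (faults so far: 4)
  step 7: ref 2 -> HIT, frames=[2,4,7] (faults so far: 4)
  step 8: ref 1 -> FAULT, evict 4, frames=[2,1,7] (faults so far: 5)
  step 9: ref 7 -> HIT, frames=[2,1,7] (faults so far: 5)
  step 10: ref 2 -> HIT, frames=[2,1,7] (faults so far: 5)
  step 11: ref 2 -> HIT, frames=[2,1,7] (faults so far: 5)
  step 12: ref 3 -> FAULT, evict 7, frames=[2,1,3] (faults so far: 6)
  step 13: ref 5 -> FAULT, evict 2, frames=[5,1,3] (faults so far: 7)
  step 14: ref 3 -> HIT, frames=[5,1,3] (faults so far: 7)
  step 15: ref 1 -> HIT, frames=[5,1,3] (faults so far: 7)
  FIFO total faults: 7
--- LRU ---
  step 0: ref 1 -> FAULT, frames=[1,-,-] (faults so far: 1)
  step 1: ref 4 -> FAULT, frames=[1,4,-] (faults so far: 2)
  step 2: ref 4 -> HIT, frames=[1,4,-] (faults so far: 2)
  step 3: ref 7 -> FAULT, frames=[1,4,7] (faults so far: 3)
  step 4: ref 1 -> HIT, frames=[1,4,7] (faults so far: 3)
  step 5: ref 7 -> HIT, frames=[1,4,7] (faults so far: 3)
  step 6: ref 2 -> FAULT, evict 4, frames=[1,2,7] (faults so far: 4)
  step 7: ref 2 -> HIT, frames=[1,2,7] (faults so far: 4)
  step 8: ref 1 -> HIT, frames=[1,2,7] (faults so far: 4)
  step 9: ref 7 -> HIT, frames=[1,2,7] (faults so far: 4)
  step 10: ref 2 -> HIT, frames=[1,2,7] (faults so far: 4)
  step 11: ref 2 -> HIT, frames=[1,2,7] (faults so far: 4)
  step 12: ref 3 -> FAULT, evict 1, frames=[3,2,7] (faults so far: 5)
  step 13: ref 5 -> FAULT, evict 7, frames=[3,2,5] (faults so far: 6)
  step 14: ref 3 -> HIT, frames=[3,2,5] (faults so far: 6)
  step 15: ref 1 -> FAULT, evict 2, frames=[3,1,5] (faults so far: 7)
  LRU total faults: 7
--- Optimal ---
  step 0: ref 1 -> FAULT, frames=[1,-,-] (faults so far: 1)
  step 1: ref 4 -> FAULT, frames=[1,4,-] (faults so far: 2)
  step 2: ref 4 -> HIT, frames=[1,4,-] (faults so far: 2)
  step 3: ref 7 -> FAULT, frames=[1,4,7] (faults so far: 3)
  step 4: ref 1 -> HIT, frames=[1,4,7] (faults so far: 3)
  step 5: ref 7 -> HIT, frames=[1,4,7] (faults so far: 3)
  step 6: ref 2 -> FAULT, evict 4, frames=[1,2,7] (faults so far: 4)
  step 7: ref 2 -> HIT, frames=[1,2,7] (faults so far: 4)
  step 8: ref 1 -> HIT, frames=[1,2,7] (faults so far: 4)
  step 9: ref 7 -> HIT, frames=[1,2,7] (faults so far: 4)
  step 10: ref 2 -> HIT, frames=[1,2,7] (faults so far: 4)
  step 11: ref 2 -> HIT, frames=[1,2,7] (faults so far: 4)
  step 12: ref 3 -> FAULT, evict 2, frames=[1,3,7] (faults so far: 5)
  step 13: ref 5 -> FAULT, evict 7, frames=[1,3,5] (faults so far: 6)
  step 14: ref 3 -> HIT, frames=[1,3,5] (faults so far: 6)
  step 15: ref 1 -> HIT, frames=[1,3,5] (faults so far: 6)
  Optimal total faults: 6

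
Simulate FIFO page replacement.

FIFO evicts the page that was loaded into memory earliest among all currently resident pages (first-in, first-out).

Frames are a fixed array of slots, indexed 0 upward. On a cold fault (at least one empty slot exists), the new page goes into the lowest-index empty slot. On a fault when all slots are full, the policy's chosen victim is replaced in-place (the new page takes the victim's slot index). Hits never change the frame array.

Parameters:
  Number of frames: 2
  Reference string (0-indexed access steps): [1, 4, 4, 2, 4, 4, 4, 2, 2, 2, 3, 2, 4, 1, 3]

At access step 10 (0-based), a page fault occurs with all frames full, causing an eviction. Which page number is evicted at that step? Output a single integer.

Answer: 4

Derivation:
Step 0: ref 1 -> FAULT, frames=[1,-]
Step 1: ref 4 -> FAULT, frames=[1,4]
Step 2: ref 4 -> HIT, frames=[1,4]
Step 3: ref 2 -> FAULT, evict 1, frames=[2,4]
Step 4: ref 4 -> HIT, frames=[2,4]
Step 5: ref 4 -> HIT, frames=[2,4]
Step 6: ref 4 -> HIT, frames=[2,4]
Step 7: ref 2 -> HIT, frames=[2,4]
Step 8: ref 2 -> HIT, frames=[2,4]
Step 9: ref 2 -> HIT, frames=[2,4]
Step 10: ref 3 -> FAULT, evict 4, frames=[2,3]
At step 10: evicted page 4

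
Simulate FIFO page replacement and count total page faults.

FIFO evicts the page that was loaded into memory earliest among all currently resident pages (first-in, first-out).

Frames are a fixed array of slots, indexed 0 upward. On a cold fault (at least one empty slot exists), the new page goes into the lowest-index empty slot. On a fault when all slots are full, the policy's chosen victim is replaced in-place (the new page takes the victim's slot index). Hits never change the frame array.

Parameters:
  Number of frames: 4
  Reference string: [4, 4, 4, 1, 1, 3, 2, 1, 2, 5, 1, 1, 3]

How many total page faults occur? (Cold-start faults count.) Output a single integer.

Step 0: ref 4 → FAULT, frames=[4,-,-,-]
Step 1: ref 4 → HIT, frames=[4,-,-,-]
Step 2: ref 4 → HIT, frames=[4,-,-,-]
Step 3: ref 1 → FAULT, frames=[4,1,-,-]
Step 4: ref 1 → HIT, frames=[4,1,-,-]
Step 5: ref 3 → FAULT, frames=[4,1,3,-]
Step 6: ref 2 → FAULT, frames=[4,1,3,2]
Step 7: ref 1 → HIT, frames=[4,1,3,2]
Step 8: ref 2 → HIT, frames=[4,1,3,2]
Step 9: ref 5 → FAULT (evict 4), frames=[5,1,3,2]
Step 10: ref 1 → HIT, frames=[5,1,3,2]
Step 11: ref 1 → HIT, frames=[5,1,3,2]
Step 12: ref 3 → HIT, frames=[5,1,3,2]
Total faults: 5

Answer: 5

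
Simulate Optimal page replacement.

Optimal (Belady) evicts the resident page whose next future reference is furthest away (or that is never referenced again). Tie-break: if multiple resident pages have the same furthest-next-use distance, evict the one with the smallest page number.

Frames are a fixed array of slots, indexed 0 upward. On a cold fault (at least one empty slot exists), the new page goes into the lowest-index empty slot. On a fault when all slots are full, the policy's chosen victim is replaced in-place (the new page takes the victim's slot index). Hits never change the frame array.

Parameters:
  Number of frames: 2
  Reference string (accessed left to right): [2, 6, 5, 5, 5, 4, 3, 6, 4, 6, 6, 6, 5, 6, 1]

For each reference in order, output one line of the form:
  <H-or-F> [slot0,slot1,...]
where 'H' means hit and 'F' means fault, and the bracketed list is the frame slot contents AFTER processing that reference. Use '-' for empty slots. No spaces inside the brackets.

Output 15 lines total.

F [2,-]
F [2,6]
F [5,6]
H [5,6]
H [5,6]
F [4,6]
F [3,6]
H [3,6]
F [4,6]
H [4,6]
H [4,6]
H [4,6]
F [5,6]
H [5,6]
F [1,6]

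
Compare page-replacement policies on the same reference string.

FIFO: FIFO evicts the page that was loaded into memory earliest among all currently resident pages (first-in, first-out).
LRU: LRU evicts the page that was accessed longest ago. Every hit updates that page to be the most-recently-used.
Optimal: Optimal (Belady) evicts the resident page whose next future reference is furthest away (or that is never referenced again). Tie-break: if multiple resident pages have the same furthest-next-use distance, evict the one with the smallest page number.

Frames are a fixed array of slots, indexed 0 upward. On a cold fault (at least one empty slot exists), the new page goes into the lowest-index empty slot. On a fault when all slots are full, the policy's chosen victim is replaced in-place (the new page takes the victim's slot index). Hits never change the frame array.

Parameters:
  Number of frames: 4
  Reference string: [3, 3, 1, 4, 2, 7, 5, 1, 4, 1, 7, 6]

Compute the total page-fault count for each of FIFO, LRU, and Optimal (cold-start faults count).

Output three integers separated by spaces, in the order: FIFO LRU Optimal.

Answer: 9 9 7

Derivation:
--- FIFO ---
  step 0: ref 3 -> FAULT, frames=[3,-,-,-] (faults so far: 1)
  step 1: ref 3 -> HIT, frames=[3,-,-,-] (faults so far: 1)
  step 2: ref 1 -> FAULT, frames=[3,1,-,-] (faults so far: 2)
  step 3: ref 4 -> FAULT, frames=[3,1,4,-] (faults so far: 3)
  step 4: ref 2 -> FAULT, frames=[3,1,4,2] (faults so far: 4)
  step 5: ref 7 -> FAULT, evict 3, frames=[7,1,4,2] (faults so far: 5)
  step 6: ref 5 -> FAULT, evict 1, frames=[7,5,4,2] (faults so far: 6)
  step 7: ref 1 -> FAULT, evict 4, frames=[7,5,1,2] (faults so far: 7)
  step 8: ref 4 -> FAULT, evict 2, frames=[7,5,1,4] (faults so far: 8)
  step 9: ref 1 -> HIT, frames=[7,5,1,4] (faults so far: 8)
  step 10: ref 7 -> HIT, frames=[7,5,1,4] (faults so far: 8)
  step 11: ref 6 -> FAULT, evict 7, frames=[6,5,1,4] (faults so far: 9)
  FIFO total faults: 9
--- LRU ---
  step 0: ref 3 -> FAULT, frames=[3,-,-,-] (faults so far: 1)
  step 1: ref 3 -> HIT, frames=[3,-,-,-] (faults so far: 1)
  step 2: ref 1 -> FAULT, frames=[3,1,-,-] (faults so far: 2)
  step 3: ref 4 -> FAULT, frames=[3,1,4,-] (faults so far: 3)
  step 4: ref 2 -> FAULT, frames=[3,1,4,2] (faults so far: 4)
  step 5: ref 7 -> FAULT, evict 3, frames=[7,1,4,2] (faults so far: 5)
  step 6: ref 5 -> FAULT, evict 1, frames=[7,5,4,2] (faults so far: 6)
  step 7: ref 1 -> FAULT, evict 4, frames=[7,5,1,2] (faults so far: 7)
  step 8: ref 4 -> FAULT, evict 2, frames=[7,5,1,4] (faults so far: 8)
  step 9: ref 1 -> HIT, frames=[7,5,1,4] (faults so far: 8)
  step 10: ref 7 -> HIT, frames=[7,5,1,4] (faults so far: 8)
  step 11: ref 6 -> FAULT, evict 5, frames=[7,6,1,4] (faults so far: 9)
  LRU total faults: 9
--- Optimal ---
  step 0: ref 3 -> FAULT, frames=[3,-,-,-] (faults so far: 1)
  step 1: ref 3 -> HIT, frames=[3,-,-,-] (faults so far: 1)
  step 2: ref 1 -> FAULT, frames=[3,1,-,-] (faults so far: 2)
  step 3: ref 4 -> FAULT, frames=[3,1,4,-] (faults so far: 3)
  step 4: ref 2 -> FAULT, frames=[3,1,4,2] (faults so far: 4)
  step 5: ref 7 -> FAULT, evict 2, frames=[3,1,4,7] (faults so far: 5)
  step 6: ref 5 -> FAULT, evict 3, frames=[5,1,4,7] (faults so far: 6)
  step 7: ref 1 -> HIT, frames=[5,1,4,7] (faults so far: 6)
  step 8: ref 4 -> HIT, frames=[5,1,4,7] (faults so far: 6)
  step 9: ref 1 -> HIT, frames=[5,1,4,7] (faults so far: 6)
  step 10: ref 7 -> HIT, frames=[5,1,4,7] (faults so far: 6)
  step 11: ref 6 -> FAULT, evict 1, frames=[5,6,4,7] (faults so far: 7)
  Optimal total faults: 7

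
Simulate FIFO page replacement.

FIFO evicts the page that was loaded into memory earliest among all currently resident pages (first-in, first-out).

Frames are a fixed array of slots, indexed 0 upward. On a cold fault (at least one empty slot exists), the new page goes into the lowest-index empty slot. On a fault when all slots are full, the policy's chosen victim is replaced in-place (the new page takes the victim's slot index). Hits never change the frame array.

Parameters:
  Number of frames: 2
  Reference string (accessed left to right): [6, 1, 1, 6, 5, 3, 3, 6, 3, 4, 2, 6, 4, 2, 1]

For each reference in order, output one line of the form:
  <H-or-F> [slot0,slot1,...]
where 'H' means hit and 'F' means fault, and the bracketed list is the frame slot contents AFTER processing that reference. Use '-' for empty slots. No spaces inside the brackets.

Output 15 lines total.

F [6,-]
F [6,1]
H [6,1]
H [6,1]
F [5,1]
F [5,3]
H [5,3]
F [6,3]
H [6,3]
F [6,4]
F [2,4]
F [2,6]
F [4,6]
F [4,2]
F [1,2]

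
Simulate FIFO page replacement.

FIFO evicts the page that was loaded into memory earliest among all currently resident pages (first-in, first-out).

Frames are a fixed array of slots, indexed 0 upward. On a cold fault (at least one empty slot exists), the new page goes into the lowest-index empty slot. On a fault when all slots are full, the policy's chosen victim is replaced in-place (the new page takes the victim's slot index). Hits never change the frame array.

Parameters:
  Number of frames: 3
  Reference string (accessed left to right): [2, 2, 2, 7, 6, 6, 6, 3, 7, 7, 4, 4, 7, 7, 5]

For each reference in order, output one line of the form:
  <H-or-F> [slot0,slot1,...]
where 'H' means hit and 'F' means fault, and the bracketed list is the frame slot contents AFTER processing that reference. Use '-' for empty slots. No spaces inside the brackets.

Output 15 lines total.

F [2,-,-]
H [2,-,-]
H [2,-,-]
F [2,7,-]
F [2,7,6]
H [2,7,6]
H [2,7,6]
F [3,7,6]
H [3,7,6]
H [3,7,6]
F [3,4,6]
H [3,4,6]
F [3,4,7]
H [3,4,7]
F [5,4,7]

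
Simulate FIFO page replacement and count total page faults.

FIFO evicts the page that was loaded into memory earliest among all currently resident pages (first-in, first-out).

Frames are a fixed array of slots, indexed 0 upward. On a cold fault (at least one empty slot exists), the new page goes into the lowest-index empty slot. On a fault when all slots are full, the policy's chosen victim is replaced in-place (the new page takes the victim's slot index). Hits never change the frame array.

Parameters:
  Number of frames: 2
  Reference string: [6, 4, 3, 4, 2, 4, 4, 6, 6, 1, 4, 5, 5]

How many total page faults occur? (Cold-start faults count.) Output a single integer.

Step 0: ref 6 → FAULT, frames=[6,-]
Step 1: ref 4 → FAULT, frames=[6,4]
Step 2: ref 3 → FAULT (evict 6), frames=[3,4]
Step 3: ref 4 → HIT, frames=[3,4]
Step 4: ref 2 → FAULT (evict 4), frames=[3,2]
Step 5: ref 4 → FAULT (evict 3), frames=[4,2]
Step 6: ref 4 → HIT, frames=[4,2]
Step 7: ref 6 → FAULT (evict 2), frames=[4,6]
Step 8: ref 6 → HIT, frames=[4,6]
Step 9: ref 1 → FAULT (evict 4), frames=[1,6]
Step 10: ref 4 → FAULT (evict 6), frames=[1,4]
Step 11: ref 5 → FAULT (evict 1), frames=[5,4]
Step 12: ref 5 → HIT, frames=[5,4]
Total faults: 9

Answer: 9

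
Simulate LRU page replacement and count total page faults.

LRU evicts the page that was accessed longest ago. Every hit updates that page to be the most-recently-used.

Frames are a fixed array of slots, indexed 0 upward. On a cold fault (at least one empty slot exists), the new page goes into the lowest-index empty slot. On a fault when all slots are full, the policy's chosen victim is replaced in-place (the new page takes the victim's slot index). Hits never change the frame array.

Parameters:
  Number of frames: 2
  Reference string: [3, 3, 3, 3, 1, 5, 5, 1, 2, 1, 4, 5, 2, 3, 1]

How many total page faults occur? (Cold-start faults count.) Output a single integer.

Step 0: ref 3 → FAULT, frames=[3,-]
Step 1: ref 3 → HIT, frames=[3,-]
Step 2: ref 3 → HIT, frames=[3,-]
Step 3: ref 3 → HIT, frames=[3,-]
Step 4: ref 1 → FAULT, frames=[3,1]
Step 5: ref 5 → FAULT (evict 3), frames=[5,1]
Step 6: ref 5 → HIT, frames=[5,1]
Step 7: ref 1 → HIT, frames=[5,1]
Step 8: ref 2 → FAULT (evict 5), frames=[2,1]
Step 9: ref 1 → HIT, frames=[2,1]
Step 10: ref 4 → FAULT (evict 2), frames=[4,1]
Step 11: ref 5 → FAULT (evict 1), frames=[4,5]
Step 12: ref 2 → FAULT (evict 4), frames=[2,5]
Step 13: ref 3 → FAULT (evict 5), frames=[2,3]
Step 14: ref 1 → FAULT (evict 2), frames=[1,3]
Total faults: 9

Answer: 9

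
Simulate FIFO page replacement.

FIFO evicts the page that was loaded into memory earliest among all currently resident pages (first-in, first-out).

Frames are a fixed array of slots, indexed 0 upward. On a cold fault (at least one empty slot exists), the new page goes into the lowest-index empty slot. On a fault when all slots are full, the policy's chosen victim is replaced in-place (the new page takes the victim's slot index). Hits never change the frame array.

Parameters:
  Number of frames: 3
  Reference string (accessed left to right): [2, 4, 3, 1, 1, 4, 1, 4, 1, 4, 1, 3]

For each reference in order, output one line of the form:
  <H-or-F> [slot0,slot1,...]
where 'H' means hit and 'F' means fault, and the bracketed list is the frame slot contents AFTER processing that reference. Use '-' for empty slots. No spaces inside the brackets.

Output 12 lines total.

F [2,-,-]
F [2,4,-]
F [2,4,3]
F [1,4,3]
H [1,4,3]
H [1,4,3]
H [1,4,3]
H [1,4,3]
H [1,4,3]
H [1,4,3]
H [1,4,3]
H [1,4,3]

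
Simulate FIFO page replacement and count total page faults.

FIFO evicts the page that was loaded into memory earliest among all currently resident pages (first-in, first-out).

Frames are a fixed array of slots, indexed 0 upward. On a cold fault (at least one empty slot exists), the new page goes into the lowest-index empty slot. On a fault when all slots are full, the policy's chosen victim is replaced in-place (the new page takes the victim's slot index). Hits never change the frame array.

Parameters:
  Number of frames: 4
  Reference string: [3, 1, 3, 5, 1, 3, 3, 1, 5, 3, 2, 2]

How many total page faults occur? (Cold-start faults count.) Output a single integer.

Step 0: ref 3 → FAULT, frames=[3,-,-,-]
Step 1: ref 1 → FAULT, frames=[3,1,-,-]
Step 2: ref 3 → HIT, frames=[3,1,-,-]
Step 3: ref 5 → FAULT, frames=[3,1,5,-]
Step 4: ref 1 → HIT, frames=[3,1,5,-]
Step 5: ref 3 → HIT, frames=[3,1,5,-]
Step 6: ref 3 → HIT, frames=[3,1,5,-]
Step 7: ref 1 → HIT, frames=[3,1,5,-]
Step 8: ref 5 → HIT, frames=[3,1,5,-]
Step 9: ref 3 → HIT, frames=[3,1,5,-]
Step 10: ref 2 → FAULT, frames=[3,1,5,2]
Step 11: ref 2 → HIT, frames=[3,1,5,2]
Total faults: 4

Answer: 4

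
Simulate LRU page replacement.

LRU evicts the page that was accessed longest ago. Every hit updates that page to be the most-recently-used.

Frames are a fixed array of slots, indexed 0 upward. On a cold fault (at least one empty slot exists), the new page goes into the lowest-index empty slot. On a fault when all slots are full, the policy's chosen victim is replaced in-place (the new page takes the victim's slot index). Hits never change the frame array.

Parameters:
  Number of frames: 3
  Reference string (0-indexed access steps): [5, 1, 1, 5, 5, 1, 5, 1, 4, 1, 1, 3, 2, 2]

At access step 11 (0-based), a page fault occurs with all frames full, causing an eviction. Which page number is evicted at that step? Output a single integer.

Answer: 5

Derivation:
Step 0: ref 5 -> FAULT, frames=[5,-,-]
Step 1: ref 1 -> FAULT, frames=[5,1,-]
Step 2: ref 1 -> HIT, frames=[5,1,-]
Step 3: ref 5 -> HIT, frames=[5,1,-]
Step 4: ref 5 -> HIT, frames=[5,1,-]
Step 5: ref 1 -> HIT, frames=[5,1,-]
Step 6: ref 5 -> HIT, frames=[5,1,-]
Step 7: ref 1 -> HIT, frames=[5,1,-]
Step 8: ref 4 -> FAULT, frames=[5,1,4]
Step 9: ref 1 -> HIT, frames=[5,1,4]
Step 10: ref 1 -> HIT, frames=[5,1,4]
Step 11: ref 3 -> FAULT, evict 5, frames=[3,1,4]
At step 11: evicted page 5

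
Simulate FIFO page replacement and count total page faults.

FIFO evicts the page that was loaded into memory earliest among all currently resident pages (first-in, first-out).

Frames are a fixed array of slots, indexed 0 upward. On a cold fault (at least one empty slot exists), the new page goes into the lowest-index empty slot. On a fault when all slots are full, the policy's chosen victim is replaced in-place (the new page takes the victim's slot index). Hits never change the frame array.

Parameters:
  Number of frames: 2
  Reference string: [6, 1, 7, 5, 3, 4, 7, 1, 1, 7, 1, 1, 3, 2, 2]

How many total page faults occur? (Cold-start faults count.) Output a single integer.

Answer: 10

Derivation:
Step 0: ref 6 → FAULT, frames=[6,-]
Step 1: ref 1 → FAULT, frames=[6,1]
Step 2: ref 7 → FAULT (evict 6), frames=[7,1]
Step 3: ref 5 → FAULT (evict 1), frames=[7,5]
Step 4: ref 3 → FAULT (evict 7), frames=[3,5]
Step 5: ref 4 → FAULT (evict 5), frames=[3,4]
Step 6: ref 7 → FAULT (evict 3), frames=[7,4]
Step 7: ref 1 → FAULT (evict 4), frames=[7,1]
Step 8: ref 1 → HIT, frames=[7,1]
Step 9: ref 7 → HIT, frames=[7,1]
Step 10: ref 1 → HIT, frames=[7,1]
Step 11: ref 1 → HIT, frames=[7,1]
Step 12: ref 3 → FAULT (evict 7), frames=[3,1]
Step 13: ref 2 → FAULT (evict 1), frames=[3,2]
Step 14: ref 2 → HIT, frames=[3,2]
Total faults: 10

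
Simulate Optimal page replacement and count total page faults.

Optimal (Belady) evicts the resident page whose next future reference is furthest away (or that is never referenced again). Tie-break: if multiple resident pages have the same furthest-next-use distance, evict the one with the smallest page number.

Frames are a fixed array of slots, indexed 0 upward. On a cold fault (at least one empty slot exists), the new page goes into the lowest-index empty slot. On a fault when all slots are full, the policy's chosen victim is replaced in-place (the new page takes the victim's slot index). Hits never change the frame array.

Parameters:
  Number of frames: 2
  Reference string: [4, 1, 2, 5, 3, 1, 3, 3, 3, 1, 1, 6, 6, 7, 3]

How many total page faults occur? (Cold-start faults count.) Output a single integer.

Step 0: ref 4 → FAULT, frames=[4,-]
Step 1: ref 1 → FAULT, frames=[4,1]
Step 2: ref 2 → FAULT (evict 4), frames=[2,1]
Step 3: ref 5 → FAULT (evict 2), frames=[5,1]
Step 4: ref 3 → FAULT (evict 5), frames=[3,1]
Step 5: ref 1 → HIT, frames=[3,1]
Step 6: ref 3 → HIT, frames=[3,1]
Step 7: ref 3 → HIT, frames=[3,1]
Step 8: ref 3 → HIT, frames=[3,1]
Step 9: ref 1 → HIT, frames=[3,1]
Step 10: ref 1 → HIT, frames=[3,1]
Step 11: ref 6 → FAULT (evict 1), frames=[3,6]
Step 12: ref 6 → HIT, frames=[3,6]
Step 13: ref 7 → FAULT (evict 6), frames=[3,7]
Step 14: ref 3 → HIT, frames=[3,7]
Total faults: 7

Answer: 7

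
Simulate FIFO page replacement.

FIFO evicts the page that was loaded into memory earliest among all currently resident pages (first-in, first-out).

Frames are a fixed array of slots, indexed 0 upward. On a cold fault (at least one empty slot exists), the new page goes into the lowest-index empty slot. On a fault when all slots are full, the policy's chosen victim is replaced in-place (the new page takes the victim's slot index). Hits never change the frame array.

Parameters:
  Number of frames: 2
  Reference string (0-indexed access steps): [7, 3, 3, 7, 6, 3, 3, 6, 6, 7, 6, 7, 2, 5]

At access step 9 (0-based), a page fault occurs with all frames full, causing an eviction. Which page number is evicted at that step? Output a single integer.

Answer: 3

Derivation:
Step 0: ref 7 -> FAULT, frames=[7,-]
Step 1: ref 3 -> FAULT, frames=[7,3]
Step 2: ref 3 -> HIT, frames=[7,3]
Step 3: ref 7 -> HIT, frames=[7,3]
Step 4: ref 6 -> FAULT, evict 7, frames=[6,3]
Step 5: ref 3 -> HIT, frames=[6,3]
Step 6: ref 3 -> HIT, frames=[6,3]
Step 7: ref 6 -> HIT, frames=[6,3]
Step 8: ref 6 -> HIT, frames=[6,3]
Step 9: ref 7 -> FAULT, evict 3, frames=[6,7]
At step 9: evicted page 3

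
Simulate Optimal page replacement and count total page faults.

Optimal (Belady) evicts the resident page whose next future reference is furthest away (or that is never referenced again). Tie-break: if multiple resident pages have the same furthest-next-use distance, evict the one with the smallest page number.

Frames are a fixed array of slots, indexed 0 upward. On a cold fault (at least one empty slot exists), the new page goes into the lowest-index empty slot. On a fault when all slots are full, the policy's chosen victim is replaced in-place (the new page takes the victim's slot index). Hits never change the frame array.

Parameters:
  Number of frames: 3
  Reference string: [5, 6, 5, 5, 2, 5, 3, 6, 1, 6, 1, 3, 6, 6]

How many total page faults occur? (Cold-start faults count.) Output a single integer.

Answer: 5

Derivation:
Step 0: ref 5 → FAULT, frames=[5,-,-]
Step 1: ref 6 → FAULT, frames=[5,6,-]
Step 2: ref 5 → HIT, frames=[5,6,-]
Step 3: ref 5 → HIT, frames=[5,6,-]
Step 4: ref 2 → FAULT, frames=[5,6,2]
Step 5: ref 5 → HIT, frames=[5,6,2]
Step 6: ref 3 → FAULT (evict 2), frames=[5,6,3]
Step 7: ref 6 → HIT, frames=[5,6,3]
Step 8: ref 1 → FAULT (evict 5), frames=[1,6,3]
Step 9: ref 6 → HIT, frames=[1,6,3]
Step 10: ref 1 → HIT, frames=[1,6,3]
Step 11: ref 3 → HIT, frames=[1,6,3]
Step 12: ref 6 → HIT, frames=[1,6,3]
Step 13: ref 6 → HIT, frames=[1,6,3]
Total faults: 5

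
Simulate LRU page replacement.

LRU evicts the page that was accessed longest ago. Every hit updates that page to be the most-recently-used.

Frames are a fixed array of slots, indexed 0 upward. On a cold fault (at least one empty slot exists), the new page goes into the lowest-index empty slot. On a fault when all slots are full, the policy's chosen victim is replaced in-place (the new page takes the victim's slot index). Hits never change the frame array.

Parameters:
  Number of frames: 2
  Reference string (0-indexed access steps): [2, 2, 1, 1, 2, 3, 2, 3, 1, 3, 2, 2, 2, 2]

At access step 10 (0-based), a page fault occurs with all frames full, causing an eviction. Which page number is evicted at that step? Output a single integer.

Answer: 1

Derivation:
Step 0: ref 2 -> FAULT, frames=[2,-]
Step 1: ref 2 -> HIT, frames=[2,-]
Step 2: ref 1 -> FAULT, frames=[2,1]
Step 3: ref 1 -> HIT, frames=[2,1]
Step 4: ref 2 -> HIT, frames=[2,1]
Step 5: ref 3 -> FAULT, evict 1, frames=[2,3]
Step 6: ref 2 -> HIT, frames=[2,3]
Step 7: ref 3 -> HIT, frames=[2,3]
Step 8: ref 1 -> FAULT, evict 2, frames=[1,3]
Step 9: ref 3 -> HIT, frames=[1,3]
Step 10: ref 2 -> FAULT, evict 1, frames=[2,3]
At step 10: evicted page 1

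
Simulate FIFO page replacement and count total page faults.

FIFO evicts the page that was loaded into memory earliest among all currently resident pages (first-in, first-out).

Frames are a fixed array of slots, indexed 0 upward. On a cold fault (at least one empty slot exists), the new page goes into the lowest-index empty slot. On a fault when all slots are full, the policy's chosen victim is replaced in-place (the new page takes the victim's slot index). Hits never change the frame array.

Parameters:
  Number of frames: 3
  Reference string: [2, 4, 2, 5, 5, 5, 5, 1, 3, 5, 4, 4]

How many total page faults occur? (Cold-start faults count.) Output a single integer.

Answer: 6

Derivation:
Step 0: ref 2 → FAULT, frames=[2,-,-]
Step 1: ref 4 → FAULT, frames=[2,4,-]
Step 2: ref 2 → HIT, frames=[2,4,-]
Step 3: ref 5 → FAULT, frames=[2,4,5]
Step 4: ref 5 → HIT, frames=[2,4,5]
Step 5: ref 5 → HIT, frames=[2,4,5]
Step 6: ref 5 → HIT, frames=[2,4,5]
Step 7: ref 1 → FAULT (evict 2), frames=[1,4,5]
Step 8: ref 3 → FAULT (evict 4), frames=[1,3,5]
Step 9: ref 5 → HIT, frames=[1,3,5]
Step 10: ref 4 → FAULT (evict 5), frames=[1,3,4]
Step 11: ref 4 → HIT, frames=[1,3,4]
Total faults: 6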